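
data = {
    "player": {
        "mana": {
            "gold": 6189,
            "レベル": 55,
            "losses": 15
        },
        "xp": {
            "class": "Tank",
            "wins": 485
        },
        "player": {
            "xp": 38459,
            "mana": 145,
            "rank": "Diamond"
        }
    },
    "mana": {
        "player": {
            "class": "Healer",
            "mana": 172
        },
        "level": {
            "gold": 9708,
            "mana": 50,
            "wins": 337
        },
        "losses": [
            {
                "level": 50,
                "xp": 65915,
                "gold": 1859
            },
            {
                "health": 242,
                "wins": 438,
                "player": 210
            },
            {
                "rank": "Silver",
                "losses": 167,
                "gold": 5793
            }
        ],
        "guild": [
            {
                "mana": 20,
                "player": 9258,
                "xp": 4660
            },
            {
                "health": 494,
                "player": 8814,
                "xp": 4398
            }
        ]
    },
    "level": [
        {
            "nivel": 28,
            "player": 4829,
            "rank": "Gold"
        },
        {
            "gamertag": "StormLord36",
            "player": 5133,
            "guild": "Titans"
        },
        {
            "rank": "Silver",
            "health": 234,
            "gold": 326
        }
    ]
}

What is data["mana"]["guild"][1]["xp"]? 4398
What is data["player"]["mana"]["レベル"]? 55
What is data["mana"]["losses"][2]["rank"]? "Silver"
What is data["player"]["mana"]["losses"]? 15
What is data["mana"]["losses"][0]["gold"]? 1859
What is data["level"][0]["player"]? 4829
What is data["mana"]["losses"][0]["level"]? 50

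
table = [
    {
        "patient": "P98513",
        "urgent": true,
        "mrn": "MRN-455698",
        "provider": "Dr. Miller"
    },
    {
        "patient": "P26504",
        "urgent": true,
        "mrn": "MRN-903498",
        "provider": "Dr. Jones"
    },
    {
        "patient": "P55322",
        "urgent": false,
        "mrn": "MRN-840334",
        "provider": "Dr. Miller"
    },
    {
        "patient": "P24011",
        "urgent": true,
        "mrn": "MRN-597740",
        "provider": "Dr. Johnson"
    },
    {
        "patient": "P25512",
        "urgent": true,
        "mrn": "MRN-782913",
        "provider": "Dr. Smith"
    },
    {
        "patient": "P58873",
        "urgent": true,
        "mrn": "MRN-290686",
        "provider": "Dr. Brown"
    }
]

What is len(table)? 6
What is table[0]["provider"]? "Dr. Miller"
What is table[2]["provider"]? "Dr. Miller"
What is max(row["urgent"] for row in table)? True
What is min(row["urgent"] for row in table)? False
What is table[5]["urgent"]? True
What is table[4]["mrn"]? "MRN-782913"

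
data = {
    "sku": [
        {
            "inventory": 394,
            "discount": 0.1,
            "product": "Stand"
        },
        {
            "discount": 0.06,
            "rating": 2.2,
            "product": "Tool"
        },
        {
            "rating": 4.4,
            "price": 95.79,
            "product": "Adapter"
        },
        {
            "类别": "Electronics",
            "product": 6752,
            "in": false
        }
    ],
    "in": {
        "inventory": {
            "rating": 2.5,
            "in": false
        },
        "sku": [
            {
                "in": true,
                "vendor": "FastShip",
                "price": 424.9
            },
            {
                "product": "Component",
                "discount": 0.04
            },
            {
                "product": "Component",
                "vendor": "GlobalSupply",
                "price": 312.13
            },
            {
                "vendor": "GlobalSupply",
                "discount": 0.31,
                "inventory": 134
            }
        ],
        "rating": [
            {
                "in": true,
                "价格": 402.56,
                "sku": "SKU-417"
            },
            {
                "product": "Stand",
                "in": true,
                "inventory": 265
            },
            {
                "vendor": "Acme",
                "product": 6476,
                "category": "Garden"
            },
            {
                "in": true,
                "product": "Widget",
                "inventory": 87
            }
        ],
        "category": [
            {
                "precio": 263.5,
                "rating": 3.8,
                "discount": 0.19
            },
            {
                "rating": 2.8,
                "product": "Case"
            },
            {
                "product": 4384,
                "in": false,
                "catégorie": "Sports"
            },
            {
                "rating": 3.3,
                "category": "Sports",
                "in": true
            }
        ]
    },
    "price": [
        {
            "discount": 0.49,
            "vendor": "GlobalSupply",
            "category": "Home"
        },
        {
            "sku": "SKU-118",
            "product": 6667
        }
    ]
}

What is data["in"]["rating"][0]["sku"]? "SKU-417"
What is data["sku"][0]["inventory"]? 394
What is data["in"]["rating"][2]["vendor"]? "Acme"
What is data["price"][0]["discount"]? 0.49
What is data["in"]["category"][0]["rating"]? 3.8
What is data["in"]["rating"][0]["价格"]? 402.56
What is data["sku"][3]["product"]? 6752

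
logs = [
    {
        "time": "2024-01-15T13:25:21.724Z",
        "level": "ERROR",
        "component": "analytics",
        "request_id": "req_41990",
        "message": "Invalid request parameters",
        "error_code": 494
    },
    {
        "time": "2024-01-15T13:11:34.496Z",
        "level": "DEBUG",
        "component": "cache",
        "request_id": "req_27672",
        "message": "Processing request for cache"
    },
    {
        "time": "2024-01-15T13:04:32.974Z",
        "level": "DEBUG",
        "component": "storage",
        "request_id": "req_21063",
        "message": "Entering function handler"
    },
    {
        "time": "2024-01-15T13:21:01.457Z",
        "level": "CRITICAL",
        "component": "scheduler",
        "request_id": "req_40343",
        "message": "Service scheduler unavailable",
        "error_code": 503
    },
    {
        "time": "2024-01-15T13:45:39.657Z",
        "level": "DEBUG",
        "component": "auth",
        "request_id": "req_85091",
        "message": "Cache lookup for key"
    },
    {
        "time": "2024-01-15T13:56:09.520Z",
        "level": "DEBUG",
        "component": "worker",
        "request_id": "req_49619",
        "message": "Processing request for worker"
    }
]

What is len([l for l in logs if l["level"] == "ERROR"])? 1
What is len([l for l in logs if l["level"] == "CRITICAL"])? 1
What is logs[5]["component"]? "worker"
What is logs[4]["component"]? "auth"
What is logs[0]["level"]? "ERROR"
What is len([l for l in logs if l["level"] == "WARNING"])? 0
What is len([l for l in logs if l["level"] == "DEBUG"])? 4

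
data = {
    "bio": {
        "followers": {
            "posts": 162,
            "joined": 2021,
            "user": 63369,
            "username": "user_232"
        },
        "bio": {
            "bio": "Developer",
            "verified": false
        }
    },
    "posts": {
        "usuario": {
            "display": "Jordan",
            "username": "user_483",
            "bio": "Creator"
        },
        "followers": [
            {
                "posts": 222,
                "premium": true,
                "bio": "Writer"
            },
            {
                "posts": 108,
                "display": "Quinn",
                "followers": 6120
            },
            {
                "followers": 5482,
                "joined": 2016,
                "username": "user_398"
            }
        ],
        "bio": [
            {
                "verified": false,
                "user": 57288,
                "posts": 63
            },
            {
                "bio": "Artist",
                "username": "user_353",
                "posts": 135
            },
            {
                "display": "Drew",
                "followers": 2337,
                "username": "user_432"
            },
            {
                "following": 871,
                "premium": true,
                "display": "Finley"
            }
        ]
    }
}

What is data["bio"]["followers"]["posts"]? 162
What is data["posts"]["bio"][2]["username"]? "user_432"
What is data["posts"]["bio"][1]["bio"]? "Artist"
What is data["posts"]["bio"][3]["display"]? "Finley"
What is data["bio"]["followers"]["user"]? 63369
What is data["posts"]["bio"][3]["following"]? 871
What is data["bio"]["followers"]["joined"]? 2021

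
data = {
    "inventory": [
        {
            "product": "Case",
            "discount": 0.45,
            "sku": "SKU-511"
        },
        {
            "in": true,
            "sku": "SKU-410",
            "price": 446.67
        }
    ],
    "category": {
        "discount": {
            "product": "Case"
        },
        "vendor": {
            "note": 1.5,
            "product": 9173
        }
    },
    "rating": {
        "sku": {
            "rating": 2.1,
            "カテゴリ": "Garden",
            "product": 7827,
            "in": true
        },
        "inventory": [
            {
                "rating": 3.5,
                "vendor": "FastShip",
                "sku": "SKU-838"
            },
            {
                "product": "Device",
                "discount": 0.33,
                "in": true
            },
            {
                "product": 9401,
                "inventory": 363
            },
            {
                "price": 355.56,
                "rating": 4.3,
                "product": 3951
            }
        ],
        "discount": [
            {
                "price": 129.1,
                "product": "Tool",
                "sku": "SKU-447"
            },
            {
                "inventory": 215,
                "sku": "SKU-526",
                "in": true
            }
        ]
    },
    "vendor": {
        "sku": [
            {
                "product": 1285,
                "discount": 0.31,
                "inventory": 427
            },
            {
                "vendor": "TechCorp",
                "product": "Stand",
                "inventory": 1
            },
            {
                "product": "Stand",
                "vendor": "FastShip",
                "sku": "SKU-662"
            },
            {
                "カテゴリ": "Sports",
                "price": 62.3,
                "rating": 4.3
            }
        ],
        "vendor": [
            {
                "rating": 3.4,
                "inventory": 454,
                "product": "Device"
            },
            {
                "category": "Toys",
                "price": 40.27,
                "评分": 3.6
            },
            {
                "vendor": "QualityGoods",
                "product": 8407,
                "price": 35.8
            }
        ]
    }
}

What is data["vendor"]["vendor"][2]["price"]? 35.8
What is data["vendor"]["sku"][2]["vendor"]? "FastShip"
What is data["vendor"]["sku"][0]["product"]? 1285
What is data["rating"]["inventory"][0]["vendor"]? "FastShip"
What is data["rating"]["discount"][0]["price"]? 129.1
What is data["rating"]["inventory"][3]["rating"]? 4.3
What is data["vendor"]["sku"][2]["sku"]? "SKU-662"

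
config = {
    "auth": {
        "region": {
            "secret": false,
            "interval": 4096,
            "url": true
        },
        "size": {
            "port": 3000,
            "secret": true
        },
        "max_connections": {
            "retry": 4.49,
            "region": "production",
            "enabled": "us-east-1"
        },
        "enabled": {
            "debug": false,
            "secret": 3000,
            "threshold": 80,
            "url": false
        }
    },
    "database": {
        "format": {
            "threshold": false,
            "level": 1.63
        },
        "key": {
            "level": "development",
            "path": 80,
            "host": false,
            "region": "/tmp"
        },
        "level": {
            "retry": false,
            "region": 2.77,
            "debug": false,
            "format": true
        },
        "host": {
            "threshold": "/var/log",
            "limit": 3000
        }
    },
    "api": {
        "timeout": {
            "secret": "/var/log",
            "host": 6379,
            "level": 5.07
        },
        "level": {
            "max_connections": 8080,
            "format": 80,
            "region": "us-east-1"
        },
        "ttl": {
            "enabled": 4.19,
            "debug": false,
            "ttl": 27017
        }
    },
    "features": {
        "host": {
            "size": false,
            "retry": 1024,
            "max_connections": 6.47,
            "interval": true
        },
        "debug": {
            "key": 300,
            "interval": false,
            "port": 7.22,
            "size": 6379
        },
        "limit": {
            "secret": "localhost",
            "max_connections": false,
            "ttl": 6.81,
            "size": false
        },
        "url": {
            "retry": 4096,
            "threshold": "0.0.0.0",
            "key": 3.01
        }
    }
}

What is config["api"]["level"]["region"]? "us-east-1"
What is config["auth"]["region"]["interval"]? 4096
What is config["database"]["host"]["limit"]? 3000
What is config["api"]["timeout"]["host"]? 6379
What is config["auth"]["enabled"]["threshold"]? 80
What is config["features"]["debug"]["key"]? 300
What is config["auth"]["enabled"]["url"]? False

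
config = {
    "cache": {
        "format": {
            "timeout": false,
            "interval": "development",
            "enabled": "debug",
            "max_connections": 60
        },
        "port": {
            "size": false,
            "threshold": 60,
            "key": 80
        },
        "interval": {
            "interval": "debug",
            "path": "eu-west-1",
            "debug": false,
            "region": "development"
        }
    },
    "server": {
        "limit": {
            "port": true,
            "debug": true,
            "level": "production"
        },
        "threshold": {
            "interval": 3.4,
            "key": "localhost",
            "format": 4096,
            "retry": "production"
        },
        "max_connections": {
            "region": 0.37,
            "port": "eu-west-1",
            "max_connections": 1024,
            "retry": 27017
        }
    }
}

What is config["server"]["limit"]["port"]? True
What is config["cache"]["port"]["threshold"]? 60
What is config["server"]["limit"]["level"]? "production"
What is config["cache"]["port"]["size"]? False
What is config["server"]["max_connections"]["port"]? "eu-west-1"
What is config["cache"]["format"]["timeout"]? False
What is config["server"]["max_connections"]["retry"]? 27017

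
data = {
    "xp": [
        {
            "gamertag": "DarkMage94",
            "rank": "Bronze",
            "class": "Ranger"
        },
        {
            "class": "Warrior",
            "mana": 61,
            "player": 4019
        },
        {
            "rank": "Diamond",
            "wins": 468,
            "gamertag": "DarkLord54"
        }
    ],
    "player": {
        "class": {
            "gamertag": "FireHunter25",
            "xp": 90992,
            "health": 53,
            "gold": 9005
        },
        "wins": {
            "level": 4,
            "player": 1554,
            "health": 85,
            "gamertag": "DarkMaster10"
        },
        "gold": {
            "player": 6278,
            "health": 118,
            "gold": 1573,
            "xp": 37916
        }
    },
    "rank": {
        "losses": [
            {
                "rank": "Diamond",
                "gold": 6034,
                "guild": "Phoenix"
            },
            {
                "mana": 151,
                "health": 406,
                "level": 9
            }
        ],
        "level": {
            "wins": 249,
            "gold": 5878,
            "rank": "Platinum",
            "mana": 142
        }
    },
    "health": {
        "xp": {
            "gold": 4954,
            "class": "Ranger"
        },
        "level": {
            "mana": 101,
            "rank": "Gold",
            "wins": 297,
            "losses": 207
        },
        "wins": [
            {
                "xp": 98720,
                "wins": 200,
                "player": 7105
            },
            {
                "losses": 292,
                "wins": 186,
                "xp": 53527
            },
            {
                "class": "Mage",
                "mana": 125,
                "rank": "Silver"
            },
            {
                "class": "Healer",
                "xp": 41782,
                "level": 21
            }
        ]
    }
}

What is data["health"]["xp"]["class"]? "Ranger"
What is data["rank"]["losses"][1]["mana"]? 151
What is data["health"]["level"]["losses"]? 207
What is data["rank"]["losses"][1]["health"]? 406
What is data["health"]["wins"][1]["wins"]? 186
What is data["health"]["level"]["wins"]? 297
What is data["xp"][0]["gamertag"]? "DarkMage94"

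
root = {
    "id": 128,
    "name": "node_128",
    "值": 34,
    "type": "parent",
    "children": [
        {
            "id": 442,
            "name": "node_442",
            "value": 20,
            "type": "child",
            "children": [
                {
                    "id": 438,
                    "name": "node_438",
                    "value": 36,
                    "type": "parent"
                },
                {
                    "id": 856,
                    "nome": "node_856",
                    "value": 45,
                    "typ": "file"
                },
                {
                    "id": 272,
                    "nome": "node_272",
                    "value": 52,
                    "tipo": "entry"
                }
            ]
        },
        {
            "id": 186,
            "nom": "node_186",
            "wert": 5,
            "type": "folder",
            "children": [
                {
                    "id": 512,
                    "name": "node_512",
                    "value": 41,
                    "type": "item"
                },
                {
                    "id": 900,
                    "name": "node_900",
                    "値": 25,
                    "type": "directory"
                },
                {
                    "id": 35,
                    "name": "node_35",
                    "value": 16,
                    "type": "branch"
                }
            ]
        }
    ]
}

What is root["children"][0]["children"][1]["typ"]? "file"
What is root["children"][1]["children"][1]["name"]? "node_900"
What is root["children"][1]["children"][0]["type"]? "item"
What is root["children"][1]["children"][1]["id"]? 900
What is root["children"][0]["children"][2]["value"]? 52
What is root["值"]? 34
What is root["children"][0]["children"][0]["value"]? 36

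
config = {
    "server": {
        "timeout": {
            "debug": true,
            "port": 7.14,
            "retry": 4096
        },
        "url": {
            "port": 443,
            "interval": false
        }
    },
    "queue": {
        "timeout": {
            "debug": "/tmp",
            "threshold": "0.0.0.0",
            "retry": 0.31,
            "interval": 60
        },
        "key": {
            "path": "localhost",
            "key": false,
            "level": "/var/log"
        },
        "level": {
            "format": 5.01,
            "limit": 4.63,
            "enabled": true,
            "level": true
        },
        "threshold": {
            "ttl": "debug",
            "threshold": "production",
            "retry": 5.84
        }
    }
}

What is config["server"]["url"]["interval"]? False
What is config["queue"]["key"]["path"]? "localhost"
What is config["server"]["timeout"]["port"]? 7.14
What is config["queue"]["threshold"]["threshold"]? "production"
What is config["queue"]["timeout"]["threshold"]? "0.0.0.0"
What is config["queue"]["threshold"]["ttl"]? "debug"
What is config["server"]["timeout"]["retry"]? 4096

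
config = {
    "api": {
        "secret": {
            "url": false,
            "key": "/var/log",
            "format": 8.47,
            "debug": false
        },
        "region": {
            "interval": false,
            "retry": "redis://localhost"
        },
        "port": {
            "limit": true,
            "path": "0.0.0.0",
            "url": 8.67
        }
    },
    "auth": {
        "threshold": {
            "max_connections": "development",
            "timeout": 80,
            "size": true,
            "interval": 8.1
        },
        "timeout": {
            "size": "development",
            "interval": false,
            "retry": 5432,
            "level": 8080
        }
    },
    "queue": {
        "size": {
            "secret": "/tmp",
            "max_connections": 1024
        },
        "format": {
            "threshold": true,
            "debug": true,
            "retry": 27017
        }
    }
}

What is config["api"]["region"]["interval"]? False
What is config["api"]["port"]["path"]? "0.0.0.0"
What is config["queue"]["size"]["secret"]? "/tmp"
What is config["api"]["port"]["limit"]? True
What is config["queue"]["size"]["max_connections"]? 1024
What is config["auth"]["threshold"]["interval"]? 8.1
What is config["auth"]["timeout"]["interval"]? False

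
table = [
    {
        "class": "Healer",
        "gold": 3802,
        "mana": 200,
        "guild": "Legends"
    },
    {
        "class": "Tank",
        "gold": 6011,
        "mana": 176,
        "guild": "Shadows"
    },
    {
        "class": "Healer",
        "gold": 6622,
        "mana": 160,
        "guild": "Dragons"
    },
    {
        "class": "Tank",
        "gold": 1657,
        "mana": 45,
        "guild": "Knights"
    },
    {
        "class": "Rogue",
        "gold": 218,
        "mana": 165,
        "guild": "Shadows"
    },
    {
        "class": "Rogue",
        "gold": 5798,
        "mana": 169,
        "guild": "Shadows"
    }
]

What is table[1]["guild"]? "Shadows"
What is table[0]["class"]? "Healer"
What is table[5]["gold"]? 5798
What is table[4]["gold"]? 218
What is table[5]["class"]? "Rogue"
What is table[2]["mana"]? 160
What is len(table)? 6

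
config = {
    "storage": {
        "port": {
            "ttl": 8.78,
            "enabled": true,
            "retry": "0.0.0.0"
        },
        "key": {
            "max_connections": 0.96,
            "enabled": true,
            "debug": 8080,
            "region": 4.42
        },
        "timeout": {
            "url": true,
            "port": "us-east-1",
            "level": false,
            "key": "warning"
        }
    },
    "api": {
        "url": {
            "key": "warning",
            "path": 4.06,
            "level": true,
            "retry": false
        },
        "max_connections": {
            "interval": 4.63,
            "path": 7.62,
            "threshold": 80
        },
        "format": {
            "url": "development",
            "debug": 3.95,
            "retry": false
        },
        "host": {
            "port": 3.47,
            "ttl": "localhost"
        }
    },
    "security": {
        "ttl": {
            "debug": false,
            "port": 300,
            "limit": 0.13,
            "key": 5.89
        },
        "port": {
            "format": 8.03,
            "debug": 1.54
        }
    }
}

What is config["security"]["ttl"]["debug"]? False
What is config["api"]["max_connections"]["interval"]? 4.63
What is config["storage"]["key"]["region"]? 4.42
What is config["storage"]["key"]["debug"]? 8080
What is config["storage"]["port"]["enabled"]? True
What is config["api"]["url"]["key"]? "warning"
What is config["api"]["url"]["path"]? 4.06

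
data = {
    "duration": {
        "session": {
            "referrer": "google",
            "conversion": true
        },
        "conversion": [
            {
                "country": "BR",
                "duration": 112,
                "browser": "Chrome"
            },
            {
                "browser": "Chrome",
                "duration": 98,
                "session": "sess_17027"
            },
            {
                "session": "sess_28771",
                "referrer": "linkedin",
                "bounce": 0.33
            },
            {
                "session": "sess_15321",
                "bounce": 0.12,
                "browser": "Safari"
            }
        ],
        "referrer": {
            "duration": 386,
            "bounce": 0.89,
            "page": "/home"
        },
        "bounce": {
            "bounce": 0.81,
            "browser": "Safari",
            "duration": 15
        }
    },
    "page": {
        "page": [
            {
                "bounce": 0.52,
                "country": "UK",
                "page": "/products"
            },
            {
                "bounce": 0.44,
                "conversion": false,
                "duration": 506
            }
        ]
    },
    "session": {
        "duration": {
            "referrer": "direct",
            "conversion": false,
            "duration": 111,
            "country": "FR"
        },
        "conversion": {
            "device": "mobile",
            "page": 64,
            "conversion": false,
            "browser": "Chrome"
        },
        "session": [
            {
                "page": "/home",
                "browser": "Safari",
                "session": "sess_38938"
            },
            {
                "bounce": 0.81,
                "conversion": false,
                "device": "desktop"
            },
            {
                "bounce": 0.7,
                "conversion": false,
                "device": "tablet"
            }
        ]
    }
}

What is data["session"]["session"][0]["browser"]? "Safari"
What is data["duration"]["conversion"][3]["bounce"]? 0.12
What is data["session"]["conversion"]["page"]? 64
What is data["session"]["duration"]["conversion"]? False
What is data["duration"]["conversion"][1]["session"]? "sess_17027"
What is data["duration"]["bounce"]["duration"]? 15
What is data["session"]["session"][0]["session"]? "sess_38938"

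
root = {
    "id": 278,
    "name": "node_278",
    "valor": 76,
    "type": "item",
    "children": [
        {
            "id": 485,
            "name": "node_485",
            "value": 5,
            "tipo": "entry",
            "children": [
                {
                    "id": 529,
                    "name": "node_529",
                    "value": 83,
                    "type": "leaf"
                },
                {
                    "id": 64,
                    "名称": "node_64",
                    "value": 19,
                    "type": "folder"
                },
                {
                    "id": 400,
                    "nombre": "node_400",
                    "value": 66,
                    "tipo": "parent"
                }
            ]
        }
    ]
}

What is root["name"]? "node_278"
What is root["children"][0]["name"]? "node_485"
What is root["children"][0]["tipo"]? "entry"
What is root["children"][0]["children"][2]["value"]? 66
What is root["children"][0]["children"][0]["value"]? 83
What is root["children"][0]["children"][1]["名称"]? "node_64"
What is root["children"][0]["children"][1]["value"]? 19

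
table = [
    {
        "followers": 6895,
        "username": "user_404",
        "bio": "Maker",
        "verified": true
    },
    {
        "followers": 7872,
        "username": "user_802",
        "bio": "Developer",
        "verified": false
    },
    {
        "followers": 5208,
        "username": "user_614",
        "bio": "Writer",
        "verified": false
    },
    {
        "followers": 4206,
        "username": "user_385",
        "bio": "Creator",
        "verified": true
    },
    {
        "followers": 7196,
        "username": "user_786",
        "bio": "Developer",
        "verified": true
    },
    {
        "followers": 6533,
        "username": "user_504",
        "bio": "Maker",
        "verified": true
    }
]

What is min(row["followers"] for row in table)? 4206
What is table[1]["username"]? "user_802"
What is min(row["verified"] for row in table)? False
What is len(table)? 6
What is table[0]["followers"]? 6895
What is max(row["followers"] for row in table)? 7872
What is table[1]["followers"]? 7872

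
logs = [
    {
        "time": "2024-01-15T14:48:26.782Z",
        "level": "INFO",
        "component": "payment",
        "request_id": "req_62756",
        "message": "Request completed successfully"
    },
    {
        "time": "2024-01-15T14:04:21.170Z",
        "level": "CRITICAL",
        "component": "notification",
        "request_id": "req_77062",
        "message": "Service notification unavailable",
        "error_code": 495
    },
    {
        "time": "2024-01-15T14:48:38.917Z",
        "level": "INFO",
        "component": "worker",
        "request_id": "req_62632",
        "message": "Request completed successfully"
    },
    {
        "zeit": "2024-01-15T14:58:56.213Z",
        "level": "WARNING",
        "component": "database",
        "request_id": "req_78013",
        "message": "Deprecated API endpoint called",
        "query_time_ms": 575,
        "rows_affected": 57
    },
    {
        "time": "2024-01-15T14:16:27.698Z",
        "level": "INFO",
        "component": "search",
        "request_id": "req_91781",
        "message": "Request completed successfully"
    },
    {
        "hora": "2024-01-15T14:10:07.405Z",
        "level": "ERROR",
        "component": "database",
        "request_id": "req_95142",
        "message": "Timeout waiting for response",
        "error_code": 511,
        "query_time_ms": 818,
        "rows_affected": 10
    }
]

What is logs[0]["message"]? "Request completed successfully"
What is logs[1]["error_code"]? 495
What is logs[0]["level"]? "INFO"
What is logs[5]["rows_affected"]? 10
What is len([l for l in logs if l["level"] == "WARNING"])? 1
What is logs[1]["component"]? "notification"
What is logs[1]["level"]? "CRITICAL"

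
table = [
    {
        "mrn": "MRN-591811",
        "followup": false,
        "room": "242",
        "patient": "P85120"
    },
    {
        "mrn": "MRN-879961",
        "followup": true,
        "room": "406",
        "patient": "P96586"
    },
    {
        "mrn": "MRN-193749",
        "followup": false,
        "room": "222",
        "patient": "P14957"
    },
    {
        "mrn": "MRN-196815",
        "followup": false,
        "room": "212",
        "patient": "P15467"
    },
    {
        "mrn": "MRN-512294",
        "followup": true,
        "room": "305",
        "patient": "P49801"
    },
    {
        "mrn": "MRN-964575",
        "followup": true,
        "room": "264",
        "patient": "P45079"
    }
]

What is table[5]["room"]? "264"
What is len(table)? 6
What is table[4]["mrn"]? "MRN-512294"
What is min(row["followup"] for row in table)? False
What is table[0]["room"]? "242"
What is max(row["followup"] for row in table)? True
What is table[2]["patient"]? "P14957"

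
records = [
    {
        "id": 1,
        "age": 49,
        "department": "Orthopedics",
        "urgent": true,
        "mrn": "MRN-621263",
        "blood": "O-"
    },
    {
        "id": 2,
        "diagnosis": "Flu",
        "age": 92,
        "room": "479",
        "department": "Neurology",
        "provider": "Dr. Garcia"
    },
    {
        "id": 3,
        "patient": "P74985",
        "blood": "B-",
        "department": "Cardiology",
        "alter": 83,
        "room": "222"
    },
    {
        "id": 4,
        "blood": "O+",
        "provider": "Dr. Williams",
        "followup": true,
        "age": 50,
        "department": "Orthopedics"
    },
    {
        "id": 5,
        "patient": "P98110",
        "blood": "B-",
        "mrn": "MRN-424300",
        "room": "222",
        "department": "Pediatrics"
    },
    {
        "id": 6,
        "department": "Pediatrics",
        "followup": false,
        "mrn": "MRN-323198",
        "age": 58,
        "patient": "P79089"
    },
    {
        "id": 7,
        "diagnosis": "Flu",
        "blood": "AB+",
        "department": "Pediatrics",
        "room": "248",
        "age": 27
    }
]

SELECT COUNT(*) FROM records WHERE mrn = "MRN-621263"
1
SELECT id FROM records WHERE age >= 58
[2, 6]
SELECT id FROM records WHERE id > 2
[3, 4, 5, 6, 7]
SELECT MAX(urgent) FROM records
True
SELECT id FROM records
[1, 2, 3, 4, 5, 6, 7]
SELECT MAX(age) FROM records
92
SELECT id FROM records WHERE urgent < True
[]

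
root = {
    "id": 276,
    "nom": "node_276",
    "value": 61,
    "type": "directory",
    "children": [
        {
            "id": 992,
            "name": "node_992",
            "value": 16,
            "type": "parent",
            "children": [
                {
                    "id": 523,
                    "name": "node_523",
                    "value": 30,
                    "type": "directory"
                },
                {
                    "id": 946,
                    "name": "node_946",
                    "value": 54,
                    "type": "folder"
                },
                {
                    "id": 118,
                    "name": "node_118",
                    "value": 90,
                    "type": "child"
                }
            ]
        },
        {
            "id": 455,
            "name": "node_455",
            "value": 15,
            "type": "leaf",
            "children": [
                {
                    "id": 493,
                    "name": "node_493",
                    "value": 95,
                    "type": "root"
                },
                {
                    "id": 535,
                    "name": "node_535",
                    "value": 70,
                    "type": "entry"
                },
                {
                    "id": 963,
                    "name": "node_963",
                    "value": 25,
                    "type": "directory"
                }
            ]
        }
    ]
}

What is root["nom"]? "node_276"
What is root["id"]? 276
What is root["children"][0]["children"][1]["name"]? "node_946"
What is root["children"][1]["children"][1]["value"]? 70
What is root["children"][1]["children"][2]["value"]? 25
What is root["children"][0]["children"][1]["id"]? 946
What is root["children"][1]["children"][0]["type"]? "root"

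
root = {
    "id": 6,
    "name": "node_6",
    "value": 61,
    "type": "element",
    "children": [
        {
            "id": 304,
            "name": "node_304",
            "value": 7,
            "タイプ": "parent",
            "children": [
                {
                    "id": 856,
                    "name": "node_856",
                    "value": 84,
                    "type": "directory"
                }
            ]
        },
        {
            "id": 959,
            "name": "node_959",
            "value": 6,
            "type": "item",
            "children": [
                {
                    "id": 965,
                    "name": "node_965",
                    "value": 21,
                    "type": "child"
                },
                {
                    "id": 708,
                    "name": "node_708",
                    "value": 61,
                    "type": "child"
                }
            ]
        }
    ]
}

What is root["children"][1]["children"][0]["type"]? "child"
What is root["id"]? 6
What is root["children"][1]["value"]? 6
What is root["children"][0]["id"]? 304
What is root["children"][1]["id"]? 959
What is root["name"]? "node_6"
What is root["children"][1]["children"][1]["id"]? 708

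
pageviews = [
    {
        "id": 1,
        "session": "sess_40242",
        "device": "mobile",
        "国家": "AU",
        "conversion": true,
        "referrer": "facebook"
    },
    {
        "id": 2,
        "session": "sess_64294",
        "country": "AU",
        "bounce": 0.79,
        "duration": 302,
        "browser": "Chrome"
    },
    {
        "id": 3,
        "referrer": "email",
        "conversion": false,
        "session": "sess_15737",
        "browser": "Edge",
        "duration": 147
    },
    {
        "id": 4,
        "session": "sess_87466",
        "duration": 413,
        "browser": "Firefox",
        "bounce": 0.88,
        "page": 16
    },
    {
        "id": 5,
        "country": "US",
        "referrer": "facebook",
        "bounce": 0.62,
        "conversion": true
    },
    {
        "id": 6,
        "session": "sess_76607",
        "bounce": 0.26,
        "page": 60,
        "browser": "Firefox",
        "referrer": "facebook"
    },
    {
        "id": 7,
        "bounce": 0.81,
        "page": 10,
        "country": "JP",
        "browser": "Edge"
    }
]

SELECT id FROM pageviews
[1, 2, 3, 4, 5, 6, 7]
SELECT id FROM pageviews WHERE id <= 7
[1, 2, 3, 4, 5, 6, 7]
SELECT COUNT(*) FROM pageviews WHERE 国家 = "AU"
1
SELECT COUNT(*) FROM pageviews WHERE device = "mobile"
1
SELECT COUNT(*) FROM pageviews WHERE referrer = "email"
1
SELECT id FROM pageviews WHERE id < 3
[1, 2]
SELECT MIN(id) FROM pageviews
1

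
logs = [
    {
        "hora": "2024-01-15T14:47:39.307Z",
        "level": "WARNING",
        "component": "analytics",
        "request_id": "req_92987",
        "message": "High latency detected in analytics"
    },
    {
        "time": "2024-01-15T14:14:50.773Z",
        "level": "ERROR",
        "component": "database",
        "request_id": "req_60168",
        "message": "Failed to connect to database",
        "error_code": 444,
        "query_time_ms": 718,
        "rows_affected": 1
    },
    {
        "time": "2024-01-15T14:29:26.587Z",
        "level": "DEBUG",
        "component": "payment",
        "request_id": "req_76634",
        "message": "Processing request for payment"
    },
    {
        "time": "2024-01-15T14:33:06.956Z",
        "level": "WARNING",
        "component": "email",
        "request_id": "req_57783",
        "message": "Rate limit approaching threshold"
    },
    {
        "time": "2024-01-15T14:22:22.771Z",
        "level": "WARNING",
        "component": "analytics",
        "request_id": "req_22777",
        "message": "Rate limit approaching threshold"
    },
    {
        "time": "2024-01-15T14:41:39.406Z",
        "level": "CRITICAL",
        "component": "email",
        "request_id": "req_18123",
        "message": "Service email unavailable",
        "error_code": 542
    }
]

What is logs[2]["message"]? "Processing request for payment"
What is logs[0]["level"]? "WARNING"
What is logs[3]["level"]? "WARNING"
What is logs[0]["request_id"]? "req_92987"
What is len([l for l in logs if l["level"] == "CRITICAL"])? 1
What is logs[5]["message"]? "Service email unavailable"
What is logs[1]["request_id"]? "req_60168"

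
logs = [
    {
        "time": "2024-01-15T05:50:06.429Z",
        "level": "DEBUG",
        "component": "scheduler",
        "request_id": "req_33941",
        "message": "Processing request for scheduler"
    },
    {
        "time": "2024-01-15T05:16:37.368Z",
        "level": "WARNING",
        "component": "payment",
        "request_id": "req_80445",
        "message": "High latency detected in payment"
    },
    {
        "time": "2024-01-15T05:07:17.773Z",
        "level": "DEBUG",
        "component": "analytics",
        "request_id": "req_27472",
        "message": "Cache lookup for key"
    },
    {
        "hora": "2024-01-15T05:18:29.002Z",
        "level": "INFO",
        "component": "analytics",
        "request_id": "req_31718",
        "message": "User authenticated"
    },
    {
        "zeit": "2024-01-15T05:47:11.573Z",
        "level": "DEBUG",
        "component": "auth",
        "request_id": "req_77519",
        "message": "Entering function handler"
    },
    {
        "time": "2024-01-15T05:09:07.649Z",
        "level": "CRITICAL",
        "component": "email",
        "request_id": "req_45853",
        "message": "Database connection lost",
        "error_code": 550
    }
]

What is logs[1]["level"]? "WARNING"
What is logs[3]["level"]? "INFO"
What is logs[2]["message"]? "Cache lookup for key"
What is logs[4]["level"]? "DEBUG"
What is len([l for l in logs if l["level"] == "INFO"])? 1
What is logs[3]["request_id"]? "req_31718"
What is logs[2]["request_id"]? "req_27472"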